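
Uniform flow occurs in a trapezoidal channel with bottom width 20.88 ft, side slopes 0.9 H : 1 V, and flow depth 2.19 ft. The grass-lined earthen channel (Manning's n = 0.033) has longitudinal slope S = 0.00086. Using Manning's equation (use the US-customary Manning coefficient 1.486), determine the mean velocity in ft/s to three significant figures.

A = (b + z·y)·y = (20.88 + 0.9×2.19)×2.19 = 50.04 ft²
P = b + 2y√(1+z²) = 20.88 + 2×2.19×√(1+0.9²) = 26.77 ft
R = A/P = 50.04/26.77 = 1.869 ft
Q = (1.486/n)·A·R^(2/3)·S^(1/2) = (1.486/0.033) × 50.04 × 1.869^(2/3) × 0.00086^(1/2) = 100.3 ft³/s
V = Q/A = 100.3/50.04 = 2.004 ft/s

2.00 ft/s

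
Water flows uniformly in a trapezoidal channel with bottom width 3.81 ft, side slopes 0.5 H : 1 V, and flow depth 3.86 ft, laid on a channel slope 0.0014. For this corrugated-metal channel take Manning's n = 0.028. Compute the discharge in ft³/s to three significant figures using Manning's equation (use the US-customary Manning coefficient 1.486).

A = (b + z·y)·y = (3.81 + 0.5×3.86)×3.86 = 22.16 ft²
P = b + 2y√(1+z²) = 3.81 + 2×3.86×√(1+0.5²) = 12.44 ft
R = A/P = 22.16/12.44 = 1.781 ft
Q = (1.486/n)·A·R^(2/3)·S^(1/2) = (1.486/0.028) × 22.16 × 1.781^(2/3) × 0.0014^(1/2) = 64.64 ft³/s

64.6 ft³/s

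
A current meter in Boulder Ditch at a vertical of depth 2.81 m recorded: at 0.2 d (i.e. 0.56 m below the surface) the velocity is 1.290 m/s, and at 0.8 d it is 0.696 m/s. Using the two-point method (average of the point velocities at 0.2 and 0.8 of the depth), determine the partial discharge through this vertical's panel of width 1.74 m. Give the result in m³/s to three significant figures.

v̄ = (1.290 + 0.696) / 2 = 0.9930 m/s
q = v̄ × d × w = 0.9930 × 2.81 × 1.74 = 4.855 m³/s

4.86 m³/s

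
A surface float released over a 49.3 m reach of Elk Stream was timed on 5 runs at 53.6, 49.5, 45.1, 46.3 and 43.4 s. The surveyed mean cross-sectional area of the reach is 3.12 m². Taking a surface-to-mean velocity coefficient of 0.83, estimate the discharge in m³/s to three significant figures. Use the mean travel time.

2.68 m³/s

t̄ = (53.6 + 49.5 + 45.1 + 46.3 + 43.4) / 5 = 47.58 s
v_surface = L / t̄ = 49.3 / 47.58 = 1.036 m/s
v_mean = 0.83 × 1.036 = 0.8600 m/s
Q = A × v_mean = 3.12 × 0.8600 = 2.683 m³/s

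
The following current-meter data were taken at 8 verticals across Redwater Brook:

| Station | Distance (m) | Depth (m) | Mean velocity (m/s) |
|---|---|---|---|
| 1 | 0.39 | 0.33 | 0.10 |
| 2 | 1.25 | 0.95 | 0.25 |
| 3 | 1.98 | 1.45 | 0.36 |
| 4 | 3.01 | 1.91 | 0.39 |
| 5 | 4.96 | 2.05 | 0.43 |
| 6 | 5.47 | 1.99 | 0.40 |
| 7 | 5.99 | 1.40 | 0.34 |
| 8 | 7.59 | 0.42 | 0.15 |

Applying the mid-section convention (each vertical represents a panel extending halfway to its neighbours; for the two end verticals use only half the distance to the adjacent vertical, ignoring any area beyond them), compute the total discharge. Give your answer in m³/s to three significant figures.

w_1 = (1.25 − 0.39)/2 = 0.43 m; q_1 = 0.10 × 0.33 × 0.43 = 0.01419 m³/s
w_2 = (1.98 − 0.39)/2 = 0.795 m; q_2 = 0.25 × 0.95 × 0.795 = 0.1888 m³/s
w_3 = (3.01 − 1.25)/2 = 0.88 m; q_3 = 0.36 × 1.45 × 0.88 = 0.4594 m³/s
w_4 = (4.96 − 1.98)/2 = 1.49 m; q_4 = 0.39 × 1.91 × 1.49 = 1.110 m³/s
w_5 = (5.47 − 3.01)/2 = 1.23 m; q_5 = 0.43 × 2.05 × 1.23 = 1.084 m³/s
w_6 = (5.99 − 4.96)/2 = 0.515 m; q_6 = 0.40 × 1.99 × 0.515 = 0.4099 m³/s
w_7 = (7.59 − 5.47)/2 = 1.06 m; q_7 = 0.34 × 1.40 × 1.06 = 0.5046 m³/s
w_8 = (7.59 − 5.99)/2 = 0.8 m; q_8 = 0.15 × 0.42 × 0.8 = 0.05040 m³/s
Q = Σ qᵢ = 3.821 m³/s

3.82 m³/s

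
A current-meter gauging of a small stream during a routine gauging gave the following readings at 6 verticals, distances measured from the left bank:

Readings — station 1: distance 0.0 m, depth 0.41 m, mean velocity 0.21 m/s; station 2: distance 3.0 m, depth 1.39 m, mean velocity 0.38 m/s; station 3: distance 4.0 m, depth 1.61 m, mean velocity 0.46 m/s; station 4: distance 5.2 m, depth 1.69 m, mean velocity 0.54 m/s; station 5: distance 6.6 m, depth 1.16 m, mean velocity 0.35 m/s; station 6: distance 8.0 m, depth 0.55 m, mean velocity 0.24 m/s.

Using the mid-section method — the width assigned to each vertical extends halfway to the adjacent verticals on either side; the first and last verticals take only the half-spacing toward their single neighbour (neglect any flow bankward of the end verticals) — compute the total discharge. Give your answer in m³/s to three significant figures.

3.85 m³/s

w_1 = (3.0 − 0.0)/2 = 1.5 m; q_1 = 0.21 × 0.41 × 1.5 = 0.1292 m³/s
w_2 = (4.0 − 0.0)/2 = 2 m; q_2 = 0.38 × 1.39 × 2 = 1.056 m³/s
w_3 = (5.2 − 3.0)/2 = 1.1 m; q_3 = 0.46 × 1.61 × 1.1 = 0.8147 m³/s
w_4 = (6.6 − 4.0)/2 = 1.3 m; q_4 = 0.54 × 1.69 × 1.3 = 1.186 m³/s
w_5 = (8.0 − 5.2)/2 = 1.4 m; q_5 = 0.35 × 1.16 × 1.4 = 0.5684 m³/s
w_6 = (8.0 − 6.6)/2 = 0.7 m; q_6 = 0.24 × 0.55 × 0.7 = 0.09240 m³/s
Q = Σ qᵢ = 3.847 m³/s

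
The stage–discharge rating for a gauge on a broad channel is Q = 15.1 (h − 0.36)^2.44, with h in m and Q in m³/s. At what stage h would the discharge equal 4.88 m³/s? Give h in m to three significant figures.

0.989 m

h − h₀ = (Q/C)^(1/b) = (4.88/15.1)^(1/2.44) = 0.6294 m
h = 0.36 + 0.6294 = 0.9894 m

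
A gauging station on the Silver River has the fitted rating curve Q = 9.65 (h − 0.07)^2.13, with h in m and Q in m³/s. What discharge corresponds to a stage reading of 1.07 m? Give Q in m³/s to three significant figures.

9.65 m³/s

Q = 9.65 × (1.07 − 0.07)^2.13 = 9.65 × 1^2.13 = 9.650 m³/s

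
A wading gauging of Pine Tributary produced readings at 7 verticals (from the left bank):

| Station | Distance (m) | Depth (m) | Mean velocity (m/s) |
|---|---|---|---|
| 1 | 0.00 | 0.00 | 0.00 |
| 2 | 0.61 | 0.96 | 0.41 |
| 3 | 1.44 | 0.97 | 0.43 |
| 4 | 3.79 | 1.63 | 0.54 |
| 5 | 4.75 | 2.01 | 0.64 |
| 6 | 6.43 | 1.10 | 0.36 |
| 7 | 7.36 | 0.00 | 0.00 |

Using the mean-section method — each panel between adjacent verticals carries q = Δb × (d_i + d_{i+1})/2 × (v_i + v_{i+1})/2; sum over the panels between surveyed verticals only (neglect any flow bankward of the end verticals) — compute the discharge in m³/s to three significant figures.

Panel 1-2: Δb = 0.61 m, d̄ = (0.00+0.96)/2 = 0.48, v̄ = (0.00+0.41)/2 = 0.205 → q = 0.61×0.48×0.205 = 0.06002 m³/s
Panel 2-3: Δb = 0.83 m, d̄ = (0.96+0.97)/2 = 0.965, v̄ = (0.41+0.43)/2 = 0.42 → q = 0.83×0.965×0.42 = 0.3364 m³/s
Panel 3-4: Δb = 2.35 m, d̄ = (0.97+1.63)/2 = 1.3, v̄ = (0.43+0.54)/2 = 0.485 → q = 2.35×1.3×0.485 = 1.482 m³/s
Panel 4-5: Δb = 0.96 m, d̄ = (1.63+2.01)/2 = 1.82, v̄ = (0.54+0.64)/2 = 0.59 → q = 0.96×1.82×0.59 = 1.031 m³/s
Panel 5-6: Δb = 1.68 m, d̄ = (2.01+1.10)/2 = 1.555, v̄ = (0.64+0.36)/2 = 0.5 → q = 1.68×1.555×0.5 = 1.306 m³/s
Panel 6-7: Δb = 0.93 m, d̄ = (1.10+0.00)/2 = 0.55, v̄ = (0.36+0.00)/2 = 0.18 → q = 0.93×0.55×0.18 = 0.09207 m³/s
Q = Σ q = 4.307 m³/s

4.31 m³/s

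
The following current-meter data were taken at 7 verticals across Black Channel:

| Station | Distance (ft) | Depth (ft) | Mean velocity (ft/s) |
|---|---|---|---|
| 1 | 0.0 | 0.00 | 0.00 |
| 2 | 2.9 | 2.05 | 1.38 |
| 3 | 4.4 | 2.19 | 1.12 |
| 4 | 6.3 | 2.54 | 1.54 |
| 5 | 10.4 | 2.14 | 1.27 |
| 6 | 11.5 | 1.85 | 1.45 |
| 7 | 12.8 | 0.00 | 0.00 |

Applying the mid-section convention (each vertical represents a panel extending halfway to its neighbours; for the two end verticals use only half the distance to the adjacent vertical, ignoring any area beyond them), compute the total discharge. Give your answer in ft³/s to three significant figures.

w_2 = (4.4 − 0.0)/2 = 2.2 ft; q_2 = 1.38 × 2.05 × 2.2 = 6.224 ft³/s
w_3 = (6.3 − 2.9)/2 = 1.7 ft; q_3 = 1.12 × 2.19 × 1.7 = 4.170 ft³/s
w_4 = (10.4 − 4.4)/2 = 3 ft; q_4 = 1.54 × 2.54 × 3 = 11.73 ft³/s
w_5 = (11.5 − 6.3)/2 = 2.6 ft; q_5 = 1.27 × 2.14 × 2.6 = 7.066 ft³/s
w_6 = (12.8 − 10.4)/2 = 1.2 ft; q_6 = 1.45 × 1.85 × 1.2 = 3.219 ft³/s
Stations 1, 7 contribute zero (depth or velocity is 0).
Q = Σ qᵢ = 32.41 ft³/s

32.4 ft³/s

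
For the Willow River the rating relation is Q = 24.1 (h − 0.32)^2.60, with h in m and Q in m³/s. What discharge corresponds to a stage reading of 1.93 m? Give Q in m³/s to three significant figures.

83.1 m³/s

Q = 24.1 × (1.93 − 0.32)^2.60 = 24.1 × 1.61^2.60 = 83.13 m³/s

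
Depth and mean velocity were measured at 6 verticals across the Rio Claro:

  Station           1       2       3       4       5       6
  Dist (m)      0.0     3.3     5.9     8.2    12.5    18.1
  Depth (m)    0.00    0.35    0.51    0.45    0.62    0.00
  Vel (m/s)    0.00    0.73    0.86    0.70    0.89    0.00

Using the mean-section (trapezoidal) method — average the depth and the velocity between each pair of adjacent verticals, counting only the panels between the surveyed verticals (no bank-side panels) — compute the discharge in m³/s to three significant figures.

4.56 m³/s

Panel 1-2: Δb = 3.3 m, d̄ = (0.00+0.35)/2 = 0.175, v̄ = (0.00+0.73)/2 = 0.365 → q = 3.3×0.175×0.365 = 0.2108 m³/s
Panel 2-3: Δb = 2.6 m, d̄ = (0.35+0.51)/2 = 0.43, v̄ = (0.73+0.86)/2 = 0.795 → q = 2.6×0.43×0.795 = 0.8888 m³/s
Panel 3-4: Δb = 2.3 m, d̄ = (0.51+0.45)/2 = 0.48, v̄ = (0.86+0.70)/2 = 0.78 → q = 2.3×0.48×0.78 = 0.8611 m³/s
Panel 4-5: Δb = 4.3 m, d̄ = (0.45+0.62)/2 = 0.535, v̄ = (0.70+0.89)/2 = 0.795 → q = 4.3×0.535×0.795 = 1.829 m³/s
Panel 5-6: Δb = 5.6 m, d̄ = (0.62+0.00)/2 = 0.31, v̄ = (0.89+0.00)/2 = 0.445 → q = 5.6×0.31×0.445 = 0.7725 m³/s
Q = Σ q = 4.562 m³/s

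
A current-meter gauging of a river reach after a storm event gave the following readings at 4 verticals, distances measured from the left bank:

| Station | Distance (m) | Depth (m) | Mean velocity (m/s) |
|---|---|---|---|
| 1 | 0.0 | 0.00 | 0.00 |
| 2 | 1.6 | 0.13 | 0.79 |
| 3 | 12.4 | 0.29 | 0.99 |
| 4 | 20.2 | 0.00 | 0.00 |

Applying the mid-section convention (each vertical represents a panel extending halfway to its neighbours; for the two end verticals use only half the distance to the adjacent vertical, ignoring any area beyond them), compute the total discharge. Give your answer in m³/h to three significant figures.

11900 m³/h

w_2 = (12.4 − 0.0)/2 = 6.2 m; q_2 = 0.79 × 0.13 × 6.2 = 0.6367 m³/s
w_3 = (20.2 − 1.6)/2 = 9.3 m; q_3 = 0.99 × 0.29 × 9.3 = 2.670 m³/s
Stations 1, 4 contribute zero (depth or velocity is 0).
Q = Σ qᵢ = 3.307 m³/s
= 3.307 × 3600 = 11900 m³/h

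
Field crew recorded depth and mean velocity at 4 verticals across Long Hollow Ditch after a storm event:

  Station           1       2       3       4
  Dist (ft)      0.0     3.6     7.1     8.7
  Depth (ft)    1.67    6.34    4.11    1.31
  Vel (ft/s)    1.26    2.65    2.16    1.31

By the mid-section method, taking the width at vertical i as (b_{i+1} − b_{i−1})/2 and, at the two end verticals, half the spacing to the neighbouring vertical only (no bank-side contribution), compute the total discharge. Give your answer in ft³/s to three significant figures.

87.4 ft³/s

w_1 = (3.6 − 0.0)/2 = 1.8 ft; q_1 = 1.26 × 1.67 × 1.8 = 3.788 ft³/s
w_2 = (7.1 − 0.0)/2 = 3.55 ft; q_2 = 2.65 × 6.34 × 3.55 = 59.64 ft³/s
w_3 = (8.7 − 3.6)/2 = 2.55 ft; q_3 = 2.16 × 4.11 × 2.55 = 22.64 ft³/s
w_4 = (8.7 − 7.1)/2 = 0.8 ft; q_4 = 1.31 × 1.31 × 0.8 = 1.373 ft³/s
Q = Σ qᵢ = 87.44 ft³/s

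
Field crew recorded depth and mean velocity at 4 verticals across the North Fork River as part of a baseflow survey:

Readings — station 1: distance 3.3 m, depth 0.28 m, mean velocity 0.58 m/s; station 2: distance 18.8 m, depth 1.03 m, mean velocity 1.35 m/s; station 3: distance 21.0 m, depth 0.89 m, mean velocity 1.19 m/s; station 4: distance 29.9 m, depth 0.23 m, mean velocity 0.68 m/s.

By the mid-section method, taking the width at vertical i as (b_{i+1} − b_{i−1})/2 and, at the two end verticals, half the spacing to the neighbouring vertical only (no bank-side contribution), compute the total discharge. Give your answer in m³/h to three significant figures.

72500 m³/h

w_1 = (18.8 − 3.3)/2 = 7.75 m; q_1 = 0.58 × 0.28 × 7.75 = 1.259 m³/s
w_2 = (21.0 − 3.3)/2 = 8.85 m; q_2 = 1.35 × 1.03 × 8.85 = 12.31 m³/s
w_3 = (29.9 − 18.8)/2 = 5.55 m; q_3 = 1.19 × 0.89 × 5.55 = 5.878 m³/s
w_4 = (29.9 − 21.0)/2 = 4.45 m; q_4 = 0.68 × 0.23 × 4.45 = 0.6960 m³/s
Q = Σ qᵢ = 20.14 m³/s
= 20.14 × 3600 = 72500 m³/h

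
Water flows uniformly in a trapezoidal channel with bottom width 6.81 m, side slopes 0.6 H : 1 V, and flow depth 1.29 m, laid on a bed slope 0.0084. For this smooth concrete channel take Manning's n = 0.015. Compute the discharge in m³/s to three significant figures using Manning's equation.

59.6 m³/s

A = (b + z·y)·y = (6.81 + 0.6×1.29)×1.29 = 9.783 m²
P = b + 2y√(1+z²) = 6.81 + 2×1.29×√(1+0.6²) = 9.819 m
R = A/P = 9.783/9.819 = 0.9964 m
Q = (1/n)·A·R^(2/3)·S^(1/2) = (1/0.015) × 9.783 × 0.9964^(2/3) × 0.0084^(1/2) = 59.63 m³/s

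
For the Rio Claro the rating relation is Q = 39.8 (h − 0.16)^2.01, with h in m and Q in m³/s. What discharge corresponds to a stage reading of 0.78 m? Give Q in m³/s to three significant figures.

Q = 39.8 × (0.78 − 0.16)^2.01 = 39.8 × 0.62^2.01 = 15.23 m³/s

15.2 m³/s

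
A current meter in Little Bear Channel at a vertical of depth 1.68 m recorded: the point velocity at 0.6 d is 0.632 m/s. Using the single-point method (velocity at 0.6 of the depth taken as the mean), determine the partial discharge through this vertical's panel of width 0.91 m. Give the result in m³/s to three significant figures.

v̄ = v₀.₆ = 0.632 m/s
q = v̄ × d × w = 0.6320 × 1.68 × 0.91 = 0.9662 m³/s

0.966 m³/s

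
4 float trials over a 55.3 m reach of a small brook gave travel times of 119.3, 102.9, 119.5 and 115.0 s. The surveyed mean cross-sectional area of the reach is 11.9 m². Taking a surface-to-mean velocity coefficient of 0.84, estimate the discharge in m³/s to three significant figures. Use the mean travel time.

t̄ = (119.3 + 102.9 + 119.5 + 115.0) / 4 = 114.175 s
v_surface = L / t̄ = 55.3 / 114.175 = 0.4843 m/s
v_mean = 0.84 × 0.4843 = 0.4068 m/s
Q = A × v_mean = 11.9 × 0.4068 = 4.842 m³/s

4.84 m³/s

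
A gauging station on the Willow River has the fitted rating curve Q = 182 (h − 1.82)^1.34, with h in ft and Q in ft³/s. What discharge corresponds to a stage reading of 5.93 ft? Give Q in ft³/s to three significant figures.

1210 ft³/s

Q = 182 × (5.93 − 1.82)^1.34 = 182 × 4.11^1.34 = 1210 ft³/s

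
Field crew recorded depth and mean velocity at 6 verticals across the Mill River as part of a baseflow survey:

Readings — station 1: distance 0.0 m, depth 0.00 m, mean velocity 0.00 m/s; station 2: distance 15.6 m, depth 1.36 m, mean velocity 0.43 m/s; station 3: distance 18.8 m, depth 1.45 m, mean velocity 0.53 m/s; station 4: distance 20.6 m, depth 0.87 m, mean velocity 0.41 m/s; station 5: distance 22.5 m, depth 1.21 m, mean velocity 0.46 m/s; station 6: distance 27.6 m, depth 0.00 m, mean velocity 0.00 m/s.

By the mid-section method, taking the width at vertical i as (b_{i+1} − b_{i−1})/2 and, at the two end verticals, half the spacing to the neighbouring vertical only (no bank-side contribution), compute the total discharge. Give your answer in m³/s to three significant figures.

10.0 m³/s

w_2 = (18.8 − 0.0)/2 = 9.4 m; q_2 = 0.43 × 1.36 × 9.4 = 5.497 m³/s
w_3 = (20.6 − 15.6)/2 = 2.5 m; q_3 = 0.53 × 1.45 × 2.5 = 1.921 m³/s
w_4 = (22.5 − 18.8)/2 = 1.85 m; q_4 = 0.41 × 0.87 × 1.85 = 0.6599 m³/s
w_5 = (27.6 − 20.6)/2 = 3.5 m; q_5 = 0.46 × 1.21 × 3.5 = 1.948 m³/s
Stations 1, 6 contribute zero (depth or velocity is 0).
Q = Σ qᵢ = 10.03 m³/s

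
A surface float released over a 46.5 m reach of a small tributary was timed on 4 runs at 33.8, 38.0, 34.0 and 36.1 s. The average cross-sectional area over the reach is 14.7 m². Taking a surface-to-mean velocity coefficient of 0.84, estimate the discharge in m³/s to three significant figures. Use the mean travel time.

t̄ = (33.8 + 38.0 + 34.0 + 36.1) / 4 = 35.475 s
v_surface = L / t̄ = 46.5 / 35.475 = 1.311 m/s
v_mean = 0.84 × 1.311 = 1.101 m/s
Q = A × v_mean = 14.7 × 1.101 = 16.19 m³/s

16.2 m³/s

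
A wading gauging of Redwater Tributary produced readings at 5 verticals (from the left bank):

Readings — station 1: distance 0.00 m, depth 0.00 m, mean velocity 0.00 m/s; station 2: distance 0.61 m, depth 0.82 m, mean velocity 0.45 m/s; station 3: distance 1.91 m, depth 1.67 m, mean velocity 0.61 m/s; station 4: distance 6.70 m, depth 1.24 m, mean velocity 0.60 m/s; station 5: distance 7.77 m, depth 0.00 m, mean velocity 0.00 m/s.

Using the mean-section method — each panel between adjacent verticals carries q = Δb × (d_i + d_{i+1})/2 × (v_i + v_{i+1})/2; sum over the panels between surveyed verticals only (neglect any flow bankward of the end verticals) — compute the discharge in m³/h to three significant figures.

Panel 1-2: Δb = 0.61 m, d̄ = (0.00+0.82)/2 = 0.41, v̄ = (0.00+0.45)/2 = 0.225 → q = 0.61×0.41×0.225 = 0.05627 m³/s
Panel 2-3: Δb = 1.3 m, d̄ = (0.82+1.67)/2 = 1.245, v̄ = (0.45+0.61)/2 = 0.53 → q = 1.3×1.245×0.53 = 0.8578 m³/s
Panel 3-4: Δb = 4.79 m, d̄ = (1.67+1.24)/2 = 1.455, v̄ = (0.61+0.60)/2 = 0.605 → q = 4.79×1.455×0.605 = 4.217 m³/s
Panel 4-5: Δb = 1.07 m, d̄ = (1.24+0.00)/2 = 0.62, v̄ = (0.60+0.00)/2 = 0.3 → q = 1.07×0.62×0.3 = 0.1990 m³/s
Q = Σ q = 5.330 m³/s
= 5.330 × 3600 = 19190 m³/h

19200 m³/h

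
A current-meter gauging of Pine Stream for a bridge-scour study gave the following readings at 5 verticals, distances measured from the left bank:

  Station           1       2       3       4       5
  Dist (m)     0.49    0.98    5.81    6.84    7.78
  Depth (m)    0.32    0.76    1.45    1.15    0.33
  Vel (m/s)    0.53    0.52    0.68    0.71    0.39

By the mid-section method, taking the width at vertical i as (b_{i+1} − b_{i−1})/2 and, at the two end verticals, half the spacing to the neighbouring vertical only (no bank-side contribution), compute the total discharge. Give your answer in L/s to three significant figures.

w_1 = (0.98 − 0.49)/2 = 0.245 m; q_1 = 0.53 × 0.32 × 0.245 = 0.04155 m³/s
w_2 = (5.81 − 0.49)/2 = 2.66 m; q_2 = 0.52 × 0.76 × 2.66 = 1.051 m³/s
w_3 = (6.84 − 0.98)/2 = 2.93 m; q_3 = 0.68 × 1.45 × 2.93 = 2.889 m³/s
w_4 = (7.78 − 5.81)/2 = 0.985 m; q_4 = 0.71 × 1.15 × 0.985 = 0.8043 m³/s
w_5 = (7.78 − 6.84)/2 = 0.47 m; q_5 = 0.39 × 0.33 × 0.47 = 0.06049 m³/s
Q = Σ qᵢ = 4.847 m³/s
= 4.847 × 1000 = 4847 L/s

4850 L/s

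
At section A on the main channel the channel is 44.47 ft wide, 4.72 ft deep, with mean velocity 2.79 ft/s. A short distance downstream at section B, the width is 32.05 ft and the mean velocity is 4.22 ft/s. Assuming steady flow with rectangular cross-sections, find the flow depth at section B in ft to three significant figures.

Q = A₁V₁ = (44.47×4.72) × 2.79 = 585.6 ft³/s
d₂ = Q/(b₂ V₂) = 585.6/(32.05×4.22) = 4.330 ft

4.33 ft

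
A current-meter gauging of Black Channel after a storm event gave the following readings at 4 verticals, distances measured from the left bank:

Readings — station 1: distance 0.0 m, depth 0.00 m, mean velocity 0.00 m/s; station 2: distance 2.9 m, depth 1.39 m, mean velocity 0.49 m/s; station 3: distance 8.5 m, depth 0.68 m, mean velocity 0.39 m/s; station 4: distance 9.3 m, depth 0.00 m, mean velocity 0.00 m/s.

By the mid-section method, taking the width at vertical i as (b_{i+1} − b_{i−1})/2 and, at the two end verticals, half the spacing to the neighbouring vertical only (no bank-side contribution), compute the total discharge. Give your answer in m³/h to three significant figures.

13500 m³/h

w_2 = (8.5 − 0.0)/2 = 4.25 m; q_2 = 0.49 × 1.39 × 4.25 = 2.895 m³/s
w_3 = (9.3 − 2.9)/2 = 3.2 m; q_3 = 0.39 × 0.68 × 3.2 = 0.8486 m³/s
Stations 1, 4 contribute zero (depth or velocity is 0).
Q = Σ qᵢ = 3.743 m³/s
= 3.743 × 3600 = 13480 m³/h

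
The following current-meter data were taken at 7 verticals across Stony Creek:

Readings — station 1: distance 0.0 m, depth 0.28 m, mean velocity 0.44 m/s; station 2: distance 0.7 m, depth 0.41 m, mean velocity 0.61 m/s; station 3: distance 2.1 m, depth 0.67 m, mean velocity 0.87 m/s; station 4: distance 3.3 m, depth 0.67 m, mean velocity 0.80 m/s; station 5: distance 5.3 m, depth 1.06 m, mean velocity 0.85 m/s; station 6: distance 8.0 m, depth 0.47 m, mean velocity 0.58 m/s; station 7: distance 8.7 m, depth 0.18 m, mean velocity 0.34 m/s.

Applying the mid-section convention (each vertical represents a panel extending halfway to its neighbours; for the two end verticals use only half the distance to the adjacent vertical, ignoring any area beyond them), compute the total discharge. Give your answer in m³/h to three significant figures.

w_1 = (0.7 − 0.0)/2 = 0.35 m; q_1 = 0.44 × 0.28 × 0.35 = 0.04312 m³/s
w_2 = (2.1 − 0.0)/2 = 1.05 m; q_2 = 0.61 × 0.41 × 1.05 = 0.2626 m³/s
w_3 = (3.3 − 0.7)/2 = 1.3 m; q_3 = 0.87 × 0.67 × 1.3 = 0.7578 m³/s
w_4 = (5.3 − 2.1)/2 = 1.6 m; q_4 = 0.80 × 0.67 × 1.6 = 0.8576 m³/s
w_5 = (8.0 − 3.3)/2 = 2.35 m; q_5 = 0.85 × 1.06 × 2.35 = 2.117 m³/s
w_6 = (8.7 − 5.3)/2 = 1.7 m; q_6 = 0.58 × 0.47 × 1.7 = 0.4634 m³/s
w_7 = (8.7 − 8.0)/2 = 0.35 m; q_7 = 0.34 × 0.18 × 0.35 = 0.02142 m³/s
Q = Σ qᵢ = 4.523 m³/s
= 4.523 × 3600 = 16280 m³/h

16300 m³/h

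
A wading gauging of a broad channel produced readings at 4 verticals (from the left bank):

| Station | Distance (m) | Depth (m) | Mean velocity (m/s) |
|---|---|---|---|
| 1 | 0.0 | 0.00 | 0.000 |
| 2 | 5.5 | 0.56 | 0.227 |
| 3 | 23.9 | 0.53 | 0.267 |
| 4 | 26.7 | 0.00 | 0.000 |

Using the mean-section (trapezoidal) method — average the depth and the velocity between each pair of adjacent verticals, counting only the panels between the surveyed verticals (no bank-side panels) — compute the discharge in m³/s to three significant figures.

2.75 m³/s

Panel 1-2: Δb = 5.5 m, d̄ = (0.00+0.56)/2 = 0.28, v̄ = (0.000+0.227)/2 = 0.1135 → q = 5.5×0.28×0.1135 = 0.1748 m³/s
Panel 2-3: Δb = 18.4 m, d̄ = (0.56+0.53)/2 = 0.545, v̄ = (0.227+0.267)/2 = 0.247 → q = 18.4×0.545×0.247 = 2.477 m³/s
Panel 3-4: Δb = 2.8 m, d̄ = (0.53+0.00)/2 = 0.265, v̄ = (0.267+0.000)/2 = 0.1335 → q = 2.8×0.265×0.1335 = 0.09906 m³/s
Q = Σ q = 2.751 m³/s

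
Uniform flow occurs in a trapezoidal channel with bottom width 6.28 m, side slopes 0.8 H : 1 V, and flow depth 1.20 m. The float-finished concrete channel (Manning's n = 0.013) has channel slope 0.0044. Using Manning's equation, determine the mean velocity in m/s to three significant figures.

4.86 m/s

A = (b + z·y)·y = (6.28 + 0.8×1.20)×1.20 = 8.688 m²
P = b + 2y√(1+z²) = 6.28 + 2×1.20×√(1+0.8²) = 9.353 m
R = A/P = 8.688/9.353 = 0.9289 m
Q = (1/n)·A·R^(2/3)·S^(1/2) = (1/0.013) × 8.688 × 0.9289^(2/3) × 0.0044^(1/2) = 42.20 m³/s
V = Q/A = 42.20/8.688 = 4.858 m/s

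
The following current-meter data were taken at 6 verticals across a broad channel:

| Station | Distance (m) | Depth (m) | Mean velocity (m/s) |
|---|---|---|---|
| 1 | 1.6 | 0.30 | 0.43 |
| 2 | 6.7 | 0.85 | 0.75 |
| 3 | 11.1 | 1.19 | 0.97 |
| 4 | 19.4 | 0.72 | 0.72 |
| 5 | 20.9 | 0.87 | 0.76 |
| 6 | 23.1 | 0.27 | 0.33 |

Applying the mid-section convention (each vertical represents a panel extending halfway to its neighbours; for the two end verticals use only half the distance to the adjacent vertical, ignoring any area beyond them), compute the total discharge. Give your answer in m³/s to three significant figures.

w_1 = (6.7 − 1.6)/2 = 2.55 m; q_1 = 0.43 × 0.30 × 2.55 = 0.3290 m³/s
w_2 = (11.1 − 1.6)/2 = 4.75 m; q_2 = 0.75 × 0.85 × 4.75 = 3.028 m³/s
w_3 = (19.4 − 6.7)/2 = 6.35 m; q_3 = 0.97 × 1.19 × 6.35 = 7.330 m³/s
w_4 = (20.9 − 11.1)/2 = 4.9 m; q_4 = 0.72 × 0.72 × 4.9 = 2.540 m³/s
w_5 = (23.1 − 19.4)/2 = 1.85 m; q_5 = 0.76 × 0.87 × 1.85 = 1.223 m³/s
w_6 = (23.1 − 20.9)/2 = 1.1 m; q_6 = 0.33 × 0.27 × 1.1 = 0.09801 m³/s
Q = Σ qᵢ = 14.55 m³/s

14.5 m³/s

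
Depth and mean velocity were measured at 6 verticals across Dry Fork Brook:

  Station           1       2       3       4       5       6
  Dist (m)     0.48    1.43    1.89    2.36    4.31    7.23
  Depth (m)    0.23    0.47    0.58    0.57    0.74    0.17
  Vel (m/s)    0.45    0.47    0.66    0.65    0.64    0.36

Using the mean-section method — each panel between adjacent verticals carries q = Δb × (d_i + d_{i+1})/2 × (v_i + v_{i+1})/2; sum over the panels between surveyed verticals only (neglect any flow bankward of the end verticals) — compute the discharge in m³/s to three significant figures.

Panel 1-2: Δb = 0.95 m, d̄ = (0.23+0.47)/2 = 0.35, v̄ = (0.45+0.47)/2 = 0.46 → q = 0.95×0.35×0.46 = 0.1530 m³/s
Panel 2-3: Δb = 0.46 m, d̄ = (0.47+0.58)/2 = 0.525, v̄ = (0.47+0.66)/2 = 0.565 → q = 0.46×0.525×0.565 = 0.1364 m³/s
Panel 3-4: Δb = 0.47 m, d̄ = (0.58+0.57)/2 = 0.575, v̄ = (0.66+0.65)/2 = 0.655 → q = 0.47×0.575×0.655 = 0.1770 m³/s
Panel 4-5: Δb = 1.95 m, d̄ = (0.57+0.74)/2 = 0.655, v̄ = (0.65+0.64)/2 = 0.645 → q = 1.95×0.655×0.645 = 0.8238 m³/s
Panel 5-6: Δb = 2.92 m, d̄ = (0.74+0.17)/2 = 0.455, v̄ = (0.64+0.36)/2 = 0.5 → q = 2.92×0.455×0.5 = 0.6643 m³/s
Q = Σ q = 1.955 m³/s

1.95 m³/s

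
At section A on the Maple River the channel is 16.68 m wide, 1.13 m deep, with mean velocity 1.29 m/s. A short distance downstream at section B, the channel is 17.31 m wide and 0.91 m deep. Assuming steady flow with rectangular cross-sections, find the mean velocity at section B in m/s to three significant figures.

1.54 m/s

Q = A₁V₁ = (16.68×1.13) × 1.29 = 24.31 m³/s
A₂ = 17.31 × 0.91 = 15.75 m²
V₂ = Q/A₂ = 24.31/15.75 = 1.544 m/s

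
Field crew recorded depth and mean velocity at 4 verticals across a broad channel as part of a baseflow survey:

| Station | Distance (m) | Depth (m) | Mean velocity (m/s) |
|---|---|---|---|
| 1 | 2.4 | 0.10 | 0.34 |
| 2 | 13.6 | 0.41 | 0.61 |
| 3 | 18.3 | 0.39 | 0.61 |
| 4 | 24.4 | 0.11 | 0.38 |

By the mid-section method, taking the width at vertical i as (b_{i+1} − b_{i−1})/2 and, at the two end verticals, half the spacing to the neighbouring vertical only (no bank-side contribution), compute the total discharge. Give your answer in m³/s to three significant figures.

3.59 m³/s

w_1 = (13.6 − 2.4)/2 = 5.6 m; q_1 = 0.34 × 0.10 × 5.6 = 0.1904 m³/s
w_2 = (18.3 − 2.4)/2 = 7.95 m; q_2 = 0.61 × 0.41 × 7.95 = 1.988 m³/s
w_3 = (24.4 − 13.6)/2 = 5.4 m; q_3 = 0.61 × 0.39 × 5.4 = 1.285 m³/s
w_4 = (24.4 − 18.3)/2 = 3.05 m; q_4 = 0.38 × 0.11 × 3.05 = 0.1275 m³/s
Q = Σ qᵢ = 3.591 m³/s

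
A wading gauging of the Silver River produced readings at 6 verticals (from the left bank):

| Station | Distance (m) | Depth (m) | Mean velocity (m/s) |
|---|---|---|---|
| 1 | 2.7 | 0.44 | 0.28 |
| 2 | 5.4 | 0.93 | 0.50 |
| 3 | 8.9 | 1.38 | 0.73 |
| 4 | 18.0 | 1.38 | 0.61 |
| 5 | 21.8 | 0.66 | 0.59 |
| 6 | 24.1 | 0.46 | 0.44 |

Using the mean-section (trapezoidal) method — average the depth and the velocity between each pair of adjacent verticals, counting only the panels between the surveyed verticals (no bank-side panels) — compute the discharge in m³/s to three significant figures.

14.6 m³/s

Panel 1-2: Δb = 2.7 m, d̄ = (0.44+0.93)/2 = 0.685, v̄ = (0.28+0.50)/2 = 0.39 → q = 2.7×0.685×0.39 = 0.7213 m³/s
Panel 2-3: Δb = 3.5 m, d̄ = (0.93+1.38)/2 = 1.155, v̄ = (0.50+0.73)/2 = 0.615 → q = 3.5×1.155×0.615 = 2.486 m³/s
Panel 3-4: Δb = 9.1 m, d̄ = (1.38+1.38)/2 = 1.38, v̄ = (0.73+0.61)/2 = 0.67 → q = 9.1×1.38×0.67 = 8.414 m³/s
Panel 4-5: Δb = 3.8 m, d̄ = (1.38+0.66)/2 = 1.02, v̄ = (0.61+0.59)/2 = 0.6 → q = 3.8×1.02×0.6 = 2.326 m³/s
Panel 5-6: Δb = 2.3 m, d̄ = (0.66+0.46)/2 = 0.56, v̄ = (0.59+0.44)/2 = 0.515 → q = 2.3×0.56×0.515 = 0.6633 m³/s
Q = Σ q = 14.61 m³/s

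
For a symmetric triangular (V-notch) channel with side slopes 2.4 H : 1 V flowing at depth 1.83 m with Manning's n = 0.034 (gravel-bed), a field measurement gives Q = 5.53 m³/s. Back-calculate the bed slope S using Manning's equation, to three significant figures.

A = z·y² = 2.4×1.83² = 8.037 m²
P = 2y√(1+z²) = 2×1.83×√(1+2.4²) = 9.516 m
R = A/P = 8.037/9.516 = 0.8446 m
S = (Q·n / (1·A·R^(2/3)))² = (5.53×0.034 / (1×8.037×0.8935))² = 0.0006854

0.000685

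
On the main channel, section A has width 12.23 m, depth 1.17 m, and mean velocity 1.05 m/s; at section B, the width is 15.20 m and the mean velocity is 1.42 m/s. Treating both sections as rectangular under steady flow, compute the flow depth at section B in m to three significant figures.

0.696 m

Q = A₁V₁ = (12.23×1.17) × 1.05 = 15.02 m³/s
d₂ = Q/(b₂ V₂) = 15.02/(15.20×1.42) = 0.6961 m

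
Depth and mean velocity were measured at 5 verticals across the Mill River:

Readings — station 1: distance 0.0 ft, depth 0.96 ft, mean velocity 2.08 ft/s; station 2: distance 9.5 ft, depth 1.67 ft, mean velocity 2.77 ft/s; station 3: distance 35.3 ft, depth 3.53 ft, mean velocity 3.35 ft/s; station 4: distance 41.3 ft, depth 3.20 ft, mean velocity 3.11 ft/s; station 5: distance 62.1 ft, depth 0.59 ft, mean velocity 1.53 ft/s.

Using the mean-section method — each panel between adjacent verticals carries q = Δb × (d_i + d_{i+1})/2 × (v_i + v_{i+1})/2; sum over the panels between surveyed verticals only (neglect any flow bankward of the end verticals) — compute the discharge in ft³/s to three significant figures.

392 ft³/s

Panel 1-2: Δb = 9.5 ft, d̄ = (0.96+1.67)/2 = 1.315, v̄ = (2.08+2.77)/2 = 2.425 → q = 9.5×1.315×2.425 = 30.29 ft³/s
Panel 2-3: Δb = 25.8 ft, d̄ = (1.67+3.53)/2 = 2.6, v̄ = (2.77+3.35)/2 = 3.06 → q = 25.8×2.6×3.06 = 205.3 ft³/s
Panel 3-4: Δb = 6 ft, d̄ = (3.53+3.20)/2 = 3.365, v̄ = (3.35+3.11)/2 = 3.23 → q = 6×3.365×3.23 = 65.21 ft³/s
Panel 4-5: Δb = 20.8 ft, d̄ = (3.20+0.59)/2 = 1.895, v̄ = (3.11+1.53)/2 = 2.32 → q = 20.8×1.895×2.32 = 91.45 ft³/s
Q = Σ q = 392.2 ft³/s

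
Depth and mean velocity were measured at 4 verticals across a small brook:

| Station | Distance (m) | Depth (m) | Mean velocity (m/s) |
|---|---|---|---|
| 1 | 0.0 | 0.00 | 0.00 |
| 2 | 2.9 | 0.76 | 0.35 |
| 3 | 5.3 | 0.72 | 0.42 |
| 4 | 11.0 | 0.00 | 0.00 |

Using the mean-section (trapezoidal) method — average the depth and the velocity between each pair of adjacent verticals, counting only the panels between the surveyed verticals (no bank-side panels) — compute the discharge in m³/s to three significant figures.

Panel 1-2: Δb = 2.9 m, d̄ = (0.00+0.76)/2 = 0.38, v̄ = (0.00+0.35)/2 = 0.175 → q = 2.9×0.38×0.175 = 0.1929 m³/s
Panel 2-3: Δb = 2.4 m, d̄ = (0.76+0.72)/2 = 0.74, v̄ = (0.35+0.42)/2 = 0.385 → q = 2.4×0.74×0.385 = 0.6838 m³/s
Panel 3-4: Δb = 5.7 m, d̄ = (0.72+0.00)/2 = 0.36, v̄ = (0.42+0.00)/2 = 0.21 → q = 5.7×0.36×0.21 = 0.4309 m³/s
Q = Σ q = 1.308 m³/s

1.31 m³/s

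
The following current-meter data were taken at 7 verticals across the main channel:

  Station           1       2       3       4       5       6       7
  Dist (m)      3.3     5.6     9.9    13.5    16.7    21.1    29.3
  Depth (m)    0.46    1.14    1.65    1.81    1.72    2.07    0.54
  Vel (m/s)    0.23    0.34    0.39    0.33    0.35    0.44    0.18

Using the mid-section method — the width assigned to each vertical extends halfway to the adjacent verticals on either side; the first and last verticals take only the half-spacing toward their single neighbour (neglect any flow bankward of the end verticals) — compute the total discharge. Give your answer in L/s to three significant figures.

14400 L/s

w_1 = (5.6 − 3.3)/2 = 1.15 m; q_1 = 0.23 × 0.46 × 1.15 = 0.1217 m³/s
w_2 = (9.9 − 3.3)/2 = 3.3 m; q_2 = 0.34 × 1.14 × 3.3 = 1.279 m³/s
w_3 = (13.5 − 5.6)/2 = 3.95 m; q_3 = 0.39 × 1.65 × 3.95 = 2.542 m³/s
w_4 = (16.7 − 9.9)/2 = 3.4 m; q_4 = 0.33 × 1.81 × 3.4 = 2.031 m³/s
w_5 = (21.1 − 13.5)/2 = 3.8 m; q_5 = 0.35 × 1.72 × 3.8 = 2.288 m³/s
w_6 = (29.3 − 16.7)/2 = 6.3 m; q_6 = 0.44 × 2.07 × 6.3 = 5.738 m³/s
w_7 = (29.3 − 21.1)/2 = 4.1 m; q_7 = 0.18 × 0.54 × 4.1 = 0.3985 m³/s
Q = Σ qᵢ = 14.40 m³/s
= 14.40 × 1000 = 14400 L/s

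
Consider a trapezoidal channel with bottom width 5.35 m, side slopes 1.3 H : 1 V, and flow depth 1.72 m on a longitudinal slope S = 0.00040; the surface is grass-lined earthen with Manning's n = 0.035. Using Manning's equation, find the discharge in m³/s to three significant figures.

8.36 m³/s

A = (b + z·y)·y = (5.35 + 1.3×1.72)×1.72 = 13.05 m²
P = b + 2y√(1+z²) = 5.35 + 2×1.72×√(1+1.3²) = 10.99 m
R = A/P = 13.05/10.99 = 1.187 m
Q = (1/n)·A·R^(2/3)·S^(1/2) = (1/0.035) × 13.05 × 1.187^(2/3) × 0.00040^(1/2) = 8.359 m³/s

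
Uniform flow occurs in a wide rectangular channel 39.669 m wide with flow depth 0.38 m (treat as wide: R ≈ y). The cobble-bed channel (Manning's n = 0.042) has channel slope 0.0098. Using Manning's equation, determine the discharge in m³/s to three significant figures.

18.6 m³/s

A = b·y = 39.669 × 0.38 = 15.07 m²
Wide channel: R ≈ y = 0.38 m
Q = (1/n)·A·R^(2/3)·S^(1/2) = (1/0.042) × 15.07 × 0.3800^(2/3) × 0.0098^(1/2) = 18.64 m³/s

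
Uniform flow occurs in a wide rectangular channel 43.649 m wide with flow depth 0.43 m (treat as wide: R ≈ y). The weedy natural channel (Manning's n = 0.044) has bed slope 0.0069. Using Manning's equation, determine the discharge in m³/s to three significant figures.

20.2 m³/s

A = b·y = 43.649 × 0.43 = 18.77 m²
Wide channel: R ≈ y = 0.43 m
Q = (1/n)·A·R^(2/3)·S^(1/2) = (1/0.044) × 18.77 × 0.4300^(2/3) × 0.0069^(1/2) = 20.19 m³/s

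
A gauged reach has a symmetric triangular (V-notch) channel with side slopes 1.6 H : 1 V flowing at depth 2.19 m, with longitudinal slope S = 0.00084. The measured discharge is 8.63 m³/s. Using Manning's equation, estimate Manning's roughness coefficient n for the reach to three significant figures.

0.0245

A = z·y² = 1.6×2.19² = 7.674 m²
P = 2y√(1+z²) = 2×2.19×√(1+1.6²) = 8.264 m
R = A/P = 7.674/8.264 = 0.9286 m
n = (1/Q)·A·R^(2/3)·S^(1/2) = (1/8.63) × 7.674 × 0.9518 × 0.02898 = 0.02453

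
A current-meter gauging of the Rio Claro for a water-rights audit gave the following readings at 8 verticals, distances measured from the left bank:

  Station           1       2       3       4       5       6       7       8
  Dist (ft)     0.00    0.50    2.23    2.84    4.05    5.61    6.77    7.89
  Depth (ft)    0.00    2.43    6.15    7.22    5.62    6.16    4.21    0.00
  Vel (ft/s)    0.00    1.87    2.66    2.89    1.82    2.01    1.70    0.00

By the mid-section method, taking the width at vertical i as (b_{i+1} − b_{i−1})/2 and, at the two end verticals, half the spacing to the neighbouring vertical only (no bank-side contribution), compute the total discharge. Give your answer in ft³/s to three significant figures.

w_2 = (2.23 − 0.00)/2 = 1.115 ft; q_2 = 1.87 × 2.43 × 1.115 = 5.067 ft³/s
w_3 = (2.84 − 0.50)/2 = 1.17 ft; q_3 = 2.66 × 6.15 × 1.17 = 19.14 ft³/s
w_4 = (4.05 − 2.23)/2 = 0.91 ft; q_4 = 2.89 × 7.22 × 0.91 = 18.99 ft³/s
w_5 = (5.61 − 2.84)/2 = 1.385 ft; q_5 = 1.82 × 5.62 × 1.385 = 14.17 ft³/s
w_6 = (6.77 − 4.05)/2 = 1.36 ft; q_6 = 2.01 × 6.16 × 1.36 = 16.84 ft³/s
w_7 = (7.89 − 5.61)/2 = 1.14 ft; q_7 = 1.70 × 4.21 × 1.14 = 8.159 ft³/s
Stations 1, 8 contribute zero (depth or velocity is 0).
Q = Σ qᵢ = 82.36 ft³/s

82.4 ft³/s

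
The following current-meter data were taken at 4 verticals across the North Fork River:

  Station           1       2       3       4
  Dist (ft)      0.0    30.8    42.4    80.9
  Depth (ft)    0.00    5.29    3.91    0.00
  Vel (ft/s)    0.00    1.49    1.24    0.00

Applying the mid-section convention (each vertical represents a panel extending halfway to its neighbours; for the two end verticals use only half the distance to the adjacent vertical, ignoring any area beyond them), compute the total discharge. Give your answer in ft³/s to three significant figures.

289 ft³/s

w_2 = (42.4 − 0.0)/2 = 21.2 ft; q_2 = 1.49 × 5.29 × 21.2 = 167.1 ft³/s
w_3 = (80.9 − 30.8)/2 = 25.05 ft; q_3 = 1.24 × 3.91 × 25.05 = 121.5 ft³/s
Stations 1, 4 contribute zero (depth or velocity is 0).
Q = Σ qᵢ = 288.6 ft³/s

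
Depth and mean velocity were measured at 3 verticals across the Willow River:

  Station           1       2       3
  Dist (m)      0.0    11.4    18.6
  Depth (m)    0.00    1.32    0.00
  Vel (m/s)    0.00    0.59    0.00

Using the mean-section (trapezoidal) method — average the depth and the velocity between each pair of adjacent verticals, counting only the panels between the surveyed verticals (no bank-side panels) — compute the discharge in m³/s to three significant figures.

Panel 1-2: Δb = 11.4 m, d̄ = (0.00+1.32)/2 = 0.66, v̄ = (0.00+0.59)/2 = 0.295 → q = 11.4×0.66×0.295 = 2.220 m³/s
Panel 2-3: Δb = 7.2 m, d̄ = (1.32+0.00)/2 = 0.66, v̄ = (0.59+0.00)/2 = 0.295 → q = 7.2×0.66×0.295 = 1.402 m³/s
Q = Σ q = 3.621 m³/s

3.62 m³/s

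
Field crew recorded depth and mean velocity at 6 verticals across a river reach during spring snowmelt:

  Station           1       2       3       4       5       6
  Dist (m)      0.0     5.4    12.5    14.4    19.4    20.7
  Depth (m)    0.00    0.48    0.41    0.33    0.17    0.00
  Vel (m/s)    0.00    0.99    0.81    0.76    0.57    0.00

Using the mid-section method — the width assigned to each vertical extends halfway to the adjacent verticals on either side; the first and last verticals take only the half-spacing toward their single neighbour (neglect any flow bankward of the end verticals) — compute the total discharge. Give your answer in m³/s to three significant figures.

5.63 m³/s

w_2 = (12.5 − 0.0)/2 = 6.25 m; q_2 = 0.99 × 0.48 × 6.25 = 2.970 m³/s
w_3 = (14.4 − 5.4)/2 = 4.5 m; q_3 = 0.81 × 0.41 × 4.5 = 1.494 m³/s
w_4 = (19.4 − 12.5)/2 = 3.45 m; q_4 = 0.76 × 0.33 × 3.45 = 0.8653 m³/s
w_5 = (20.7 − 14.4)/2 = 3.15 m; q_5 = 0.57 × 0.17 × 3.15 = 0.3052 m³/s
Stations 1, 6 contribute zero (depth or velocity is 0).
Q = Σ qᵢ = 5.635 m³/s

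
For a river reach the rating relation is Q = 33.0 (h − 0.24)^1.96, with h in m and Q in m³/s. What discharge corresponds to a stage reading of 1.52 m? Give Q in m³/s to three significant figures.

53.5 m³/s

Q = 33.0 × (1.52 − 0.24)^1.96 = 33.0 × 1.28^1.96 = 53.54 m³/s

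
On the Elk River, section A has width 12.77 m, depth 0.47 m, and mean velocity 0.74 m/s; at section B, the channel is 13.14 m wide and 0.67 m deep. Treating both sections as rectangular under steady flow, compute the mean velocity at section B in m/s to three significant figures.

0.504 m/s

Q = A₁V₁ = (12.77×0.47) × 0.74 = 4.441 m³/s
A₂ = 13.14 × 0.67 = 8.804 m²
V₂ = Q/A₂ = 4.441/8.804 = 0.5045 m/s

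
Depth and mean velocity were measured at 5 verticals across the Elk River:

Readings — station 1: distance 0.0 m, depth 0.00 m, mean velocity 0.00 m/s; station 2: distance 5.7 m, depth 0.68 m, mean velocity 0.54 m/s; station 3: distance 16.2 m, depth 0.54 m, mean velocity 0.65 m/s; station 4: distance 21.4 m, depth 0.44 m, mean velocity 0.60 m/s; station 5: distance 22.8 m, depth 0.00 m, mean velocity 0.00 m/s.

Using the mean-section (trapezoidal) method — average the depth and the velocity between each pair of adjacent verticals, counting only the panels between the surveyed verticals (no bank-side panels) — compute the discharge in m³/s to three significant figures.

6.02 m³/s

Panel 1-2: Δb = 5.7 m, d̄ = (0.00+0.68)/2 = 0.34, v̄ = (0.00+0.54)/2 = 0.27 → q = 5.7×0.34×0.27 = 0.5233 m³/s
Panel 2-3: Δb = 10.5 m, d̄ = (0.68+0.54)/2 = 0.61, v̄ = (0.54+0.65)/2 = 0.595 → q = 10.5×0.61×0.595 = 3.811 m³/s
Panel 3-4: Δb = 5.2 m, d̄ = (0.54+0.44)/2 = 0.49, v̄ = (0.65+0.60)/2 = 0.625 → q = 5.2×0.49×0.625 = 1.593 m³/s
Panel 4-5: Δb = 1.4 m, d̄ = (0.44+0.00)/2 = 0.22, v̄ = (0.60+0.00)/2 = 0.3 → q = 1.4×0.22×0.3 = 0.09240 m³/s
Q = Σ q = 6.019 m³/s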